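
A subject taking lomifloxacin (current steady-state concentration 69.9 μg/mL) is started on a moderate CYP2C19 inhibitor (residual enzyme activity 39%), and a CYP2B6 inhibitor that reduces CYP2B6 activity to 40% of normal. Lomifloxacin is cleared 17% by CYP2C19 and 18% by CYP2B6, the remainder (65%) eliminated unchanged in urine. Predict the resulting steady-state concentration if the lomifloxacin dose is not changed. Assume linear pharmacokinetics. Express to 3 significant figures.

88.7 μg/mL

The CYP2C19 pathway (17% of clearance) falls to 0.39× activity: 0.17 × 0.39 = 0.0663.
The CYP2B6 pathway (18% of clearance) drops to 0.4× activity: 0.18 × 0.4 = 0.072.
Non-CYP routes (65%) are unchanged.
CL_new/CL_old = 0.0663 + 0.072 + 0.65 = 0.7883.
Dividing the baseline by the relative clearance: 69.9 / 0.7883 = 88.7 μg/mL.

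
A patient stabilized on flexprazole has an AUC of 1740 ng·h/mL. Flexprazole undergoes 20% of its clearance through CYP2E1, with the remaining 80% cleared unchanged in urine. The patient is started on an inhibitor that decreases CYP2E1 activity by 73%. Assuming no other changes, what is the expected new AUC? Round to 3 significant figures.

2.04 × 10³ ng·h/mL

CYP2E1: 0.2 × 0.27 = 0.054
Other: 0.8 (unchanged)
CL_new/CL_old = 0.054 + 0.8 = 0.854.
With dosing unchanged, AUC scales as 1/CL: 1740 / 0.854 = 2.04 × 10³ ng·h/mL.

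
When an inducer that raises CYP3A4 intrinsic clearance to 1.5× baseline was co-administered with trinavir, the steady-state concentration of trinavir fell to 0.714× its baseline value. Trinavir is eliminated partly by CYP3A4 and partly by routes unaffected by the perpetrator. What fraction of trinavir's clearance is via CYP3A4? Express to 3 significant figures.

0.801

Let x = fm,CYP3A4. Because steady-state concentration ∝ 1/CL, relative clearance rose to 1/0.714 = 1.401.
Setting x·1.5 + (1 − x) = 1.401 and solving: x = (1.401 − 1)/(1.5 − 1) = 0.801.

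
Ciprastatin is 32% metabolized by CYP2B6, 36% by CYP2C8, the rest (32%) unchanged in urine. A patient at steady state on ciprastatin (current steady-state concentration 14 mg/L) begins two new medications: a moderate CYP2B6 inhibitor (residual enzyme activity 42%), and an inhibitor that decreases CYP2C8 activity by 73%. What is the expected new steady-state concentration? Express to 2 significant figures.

The CYP2B6 pathway (32% of clearance) is reduced to 0.42× activity: 0.32 × 0.42 = 0.1344.
The CYP2C8 pathway (36% of clearance) is reduced to 0.27× activity: 0.36 × 0.27 = 0.0972.
Non-CYP routes (32%) are unchanged.
Relative clearance = 0.1344 + 0.0972 + 0.32 = 0.5516.
Steady-state concentration ∝ 1/CL: new value = 14 / 0.5516 = 25 mg/L.

25 mg/L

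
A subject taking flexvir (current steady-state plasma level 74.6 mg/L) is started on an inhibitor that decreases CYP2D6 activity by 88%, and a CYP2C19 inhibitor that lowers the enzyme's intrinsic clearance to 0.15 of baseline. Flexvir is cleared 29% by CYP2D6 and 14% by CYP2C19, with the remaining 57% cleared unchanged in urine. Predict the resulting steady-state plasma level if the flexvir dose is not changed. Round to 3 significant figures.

The CYP2D6 pathway (29% of clearance) is reduced to 0.12× activity: 0.29 × 0.12 = 0.0348.
The CYP2C19 pathway (14% of clearance) drops to 0.15× activity: 0.14 × 0.15 = 0.021.
The remaining 57% of clearance is unaffected.
New clearance relative to baseline: 0.0348 + 0.021 + 0.57 = 0.6258.
Steady-state plasma level ∝ 1/CL: new value = 74.6 / 0.6258 = 119 mg/L.

119 mg/L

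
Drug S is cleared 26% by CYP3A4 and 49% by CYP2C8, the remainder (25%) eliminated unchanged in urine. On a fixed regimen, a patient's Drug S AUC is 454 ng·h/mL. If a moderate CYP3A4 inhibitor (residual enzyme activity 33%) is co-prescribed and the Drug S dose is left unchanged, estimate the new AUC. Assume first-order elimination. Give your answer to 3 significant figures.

The CYP3A4 pathway (26% of clearance) is reduced to 0.33× activity: 0.26 × 0.33 = 0.0858.
CYP2C8 (49%) and the residual 25% are unaffected.
New clearance relative to baseline: 0.0858 + 0.49 + 0.25 = 0.8258.
New AUC = baseline ÷ relative clearance = 454 / 0.8258 = 550 ng·h/mL.

550 ng·h/mL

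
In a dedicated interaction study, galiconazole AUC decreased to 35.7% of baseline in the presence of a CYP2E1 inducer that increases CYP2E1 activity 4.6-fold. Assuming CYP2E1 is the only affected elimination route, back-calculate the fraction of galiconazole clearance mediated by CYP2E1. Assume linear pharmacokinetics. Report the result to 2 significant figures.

Write x for the fraction cleared via CYP2E1. The observed AUC change means clearance rose to 1/0.357 = 2.801 of baseline.
Only the CYP2E1 route changed, so 2.801 = x·4.6 + (1 − x), giving x = 0.50.

0.50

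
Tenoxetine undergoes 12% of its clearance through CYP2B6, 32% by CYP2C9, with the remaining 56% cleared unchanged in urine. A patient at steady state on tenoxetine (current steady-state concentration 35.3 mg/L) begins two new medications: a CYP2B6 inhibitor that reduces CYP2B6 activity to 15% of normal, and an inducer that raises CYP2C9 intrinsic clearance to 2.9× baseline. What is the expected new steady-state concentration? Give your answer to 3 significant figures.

The CYP2B6 pathway (12% of clearance) is reduced to 0.15× activity: 0.12 × 0.15 = 0.018.
The CYP2C9 pathway (32% of clearance) rises to 2.9× activity: 0.32 × 2.9 = 0.928.
The remaining 56% of clearance is unaffected.
New clearance relative to baseline: 0.018 + 0.928 + 0.56 = 1.506.
Steady-state concentration ∝ 1/CL: new value = 35.3 / 1.506 = 23.4 mg/L.

23.4 mg/L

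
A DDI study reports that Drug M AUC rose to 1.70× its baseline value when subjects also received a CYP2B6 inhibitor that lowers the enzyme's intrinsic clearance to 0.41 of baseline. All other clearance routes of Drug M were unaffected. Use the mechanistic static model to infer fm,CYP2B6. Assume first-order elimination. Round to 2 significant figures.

0.70

Let x = fm,CYP2B6. Because AUC ∝ 1/CL, relative clearance fell to 1/1.70 = 0.5882.
Only the CYP2B6 route changed, so 0.5882 = x·0.41 + (1 − x), giving x = 0.70.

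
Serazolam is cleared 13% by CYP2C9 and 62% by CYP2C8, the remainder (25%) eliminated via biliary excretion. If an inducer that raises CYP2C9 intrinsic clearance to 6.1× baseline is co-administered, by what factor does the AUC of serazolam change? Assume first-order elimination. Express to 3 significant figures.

The CYP2C9 pathway (13% of clearance) increases to 6.1× activity: 0.13 × 6.1 = 0.793.
CYP2C8 (62%) and the residual 25% are unaffected.
Relative clearance = 0.793 + 0.62 + 0.25 = 1.663.
AUC ratio = CL_old/CL_new = 1 / 1.663 = 0.601.

0.601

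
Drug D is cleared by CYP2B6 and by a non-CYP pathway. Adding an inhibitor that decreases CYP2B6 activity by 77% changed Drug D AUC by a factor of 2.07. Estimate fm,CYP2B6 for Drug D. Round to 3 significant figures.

CL'/CL = 1 / 2.07 = 0.4831
0.23·fm + (1 − fm) = 0.4831
fm = (0.4831 − 1) / (0.23 − 1) = 0.671

0.671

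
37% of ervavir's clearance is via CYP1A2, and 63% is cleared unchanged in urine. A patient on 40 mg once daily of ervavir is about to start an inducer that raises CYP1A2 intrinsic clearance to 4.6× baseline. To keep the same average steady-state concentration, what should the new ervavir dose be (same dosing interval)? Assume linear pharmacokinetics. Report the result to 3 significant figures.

CYP1A2: 0.37 × 4.6 = 1.702
Other: 0.63 (unchanged)
New clearance relative to baseline: 1.702 + 0.63 = 2.332.
Exposure is unchanged when dose changes in proportion to clearance. New dose = 40 mg × 2.332 = 93.3 mg.

93.3 mg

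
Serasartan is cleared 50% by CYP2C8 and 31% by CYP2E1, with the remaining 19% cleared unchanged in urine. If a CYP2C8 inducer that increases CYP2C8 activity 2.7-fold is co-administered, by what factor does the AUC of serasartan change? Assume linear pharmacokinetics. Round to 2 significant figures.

0.54

CYP2C8: 0.5 × 2.7 = 1.35
CYP2E1: 0.31 (unchanged)
Other: 0.19 (unchanged)
New clearance relative to baseline: 1.35 + 0.31 + 0.19 = 1.85.
Since AUC ∝ 1/CL, the ratio is 1 / 1.85 = 0.54.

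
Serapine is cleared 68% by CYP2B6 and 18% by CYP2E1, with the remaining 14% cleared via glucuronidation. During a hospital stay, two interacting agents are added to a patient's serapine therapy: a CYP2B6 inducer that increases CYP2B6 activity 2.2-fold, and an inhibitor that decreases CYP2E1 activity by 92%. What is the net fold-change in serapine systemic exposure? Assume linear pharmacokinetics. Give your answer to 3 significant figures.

0.606

The CYP2B6 pathway (68% of clearance) rises to 2.2× activity: 0.68 × 2.2 = 1.496.
The CYP2E1 pathway (18% of clearance) falls to 0.08× activity: 0.18 × 0.08 = 0.0144.
The remaining 14% of clearance is unaffected.
New clearance relative to baseline: 1.496 + 0.0144 + 0.14 = 1.6504.
Systemic exposure ∝ 1/CL: fold-change = 1 / 1.6504 = 0.606.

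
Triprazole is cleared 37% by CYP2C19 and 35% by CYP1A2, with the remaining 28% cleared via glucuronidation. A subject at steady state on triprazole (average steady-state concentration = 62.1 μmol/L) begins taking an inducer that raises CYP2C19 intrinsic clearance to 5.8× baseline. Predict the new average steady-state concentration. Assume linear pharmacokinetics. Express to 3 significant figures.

22.4 μmol/L

CYP2C19: 0.37 × 5.8 = 2.146
CYP1A2: 0.35 (unchanged)
Other: 0.28 (unchanged)
CL_new/CL_old = 2.146 + 0.35 + 0.28 = 2.776.
New average steady-state concentration = baseline ÷ relative clearance = 62.1 / 2.776 = 22.4 μmol/L.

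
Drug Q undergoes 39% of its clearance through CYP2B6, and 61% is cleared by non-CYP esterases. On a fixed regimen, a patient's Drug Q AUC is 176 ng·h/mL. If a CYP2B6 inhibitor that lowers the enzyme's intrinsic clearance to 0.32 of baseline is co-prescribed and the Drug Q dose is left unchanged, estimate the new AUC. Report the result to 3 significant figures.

The CYP2B6 pathway (39% of clearance) is reduced to 0.32× activity: 0.39 × 0.32 = 0.1248.
Non-CYP routes (61%) are unchanged.
New clearance relative to baseline: 0.1248 + 0.61 = 0.7348.
New AUC = baseline ÷ relative clearance = 176 / 0.7348 = 240 ng·h/mL.

240 ng·h/mL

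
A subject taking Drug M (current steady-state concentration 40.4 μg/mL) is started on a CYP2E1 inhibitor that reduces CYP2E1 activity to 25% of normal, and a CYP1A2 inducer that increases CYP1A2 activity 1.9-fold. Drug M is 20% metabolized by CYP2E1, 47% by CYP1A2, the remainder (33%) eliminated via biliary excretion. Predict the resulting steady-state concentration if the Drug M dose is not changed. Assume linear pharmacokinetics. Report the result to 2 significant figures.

32 μg/mL

The CYP2E1 pathway (20% of clearance) drops to 0.25× activity: 0.2 × 0.25 = 0.05.
The CYP1A2 pathway (47% of clearance) is boosted to 1.9× activity: 0.47 × 1.9 = 0.893.
The remaining 33% of clearance is unaffected.
New clearance relative to baseline: 0.05 + 0.893 + 0.33 = 1.273.
Steady-state concentration ∝ 1/CL: new value = 40.4 / 1.273 = 32 μg/mL.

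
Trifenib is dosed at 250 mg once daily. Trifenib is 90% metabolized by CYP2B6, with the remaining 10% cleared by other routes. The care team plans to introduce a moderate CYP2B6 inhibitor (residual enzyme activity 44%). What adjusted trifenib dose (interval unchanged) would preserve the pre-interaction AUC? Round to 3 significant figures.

CYP2B6: 0.9 × 0.44 = 0.396
Other: 0.1 (unchanged)
Relative clearance = 0.396 + 0.1 = 0.496.
To maintain the same steady-state level, dose must scale with clearance: new dose = 250 × 0.496 = 124 mg.

124 mg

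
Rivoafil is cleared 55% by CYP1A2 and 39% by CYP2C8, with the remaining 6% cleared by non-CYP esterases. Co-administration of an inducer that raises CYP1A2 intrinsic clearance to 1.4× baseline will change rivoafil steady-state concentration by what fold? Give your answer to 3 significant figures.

0.820

The CYP1A2 pathway (55% of clearance) increases to 1.4× activity: 0.55 × 1.4 = 0.77.
CYP2C8 (39%) and the residual 6% are unaffected.
New clearance relative to baseline: 0.77 + 0.39 + 0.06 = 1.22.
Steady-state concentration ratio = CL_old/CL_new = 1 / 1.22 = 0.820.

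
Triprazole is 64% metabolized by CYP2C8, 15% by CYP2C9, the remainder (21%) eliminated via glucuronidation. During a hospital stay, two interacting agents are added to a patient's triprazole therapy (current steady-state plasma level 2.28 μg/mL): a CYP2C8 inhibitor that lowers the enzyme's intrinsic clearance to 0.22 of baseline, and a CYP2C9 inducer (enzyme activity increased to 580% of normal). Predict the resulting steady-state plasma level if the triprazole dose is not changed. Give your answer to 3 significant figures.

CYP2C8: 0.64 × 0.22 = 0.1408
CYP2C9: 0.15 × 5.8 = 0.87
Other: 0.21 (unchanged)
CL_new/CL_old = 0.1408 + 0.87 + 0.21 = 1.2208.
Dividing the baseline by the relative clearance: 2.28 / 1.2208 = 1.87 μg/mL.

1.87 μg/mL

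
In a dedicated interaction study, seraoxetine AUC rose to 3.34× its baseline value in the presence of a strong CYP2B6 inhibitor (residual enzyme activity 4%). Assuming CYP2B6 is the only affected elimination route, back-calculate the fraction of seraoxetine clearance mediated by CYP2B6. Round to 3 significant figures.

Call the CYP2B6 fraction fm. After the interaction, CL_new/CL_old = fm × 0.04 + (1 − fm).
AUC ratio = 1 / (new CL fraction), so new CL fraction = 1 / 3.34 = 0.2994.
fm × 0.04 + 1 − fm = 0.2994  ⇒  fm × (0.04 − 1) = −0.7006  ⇒  fm = 0.730.

0.730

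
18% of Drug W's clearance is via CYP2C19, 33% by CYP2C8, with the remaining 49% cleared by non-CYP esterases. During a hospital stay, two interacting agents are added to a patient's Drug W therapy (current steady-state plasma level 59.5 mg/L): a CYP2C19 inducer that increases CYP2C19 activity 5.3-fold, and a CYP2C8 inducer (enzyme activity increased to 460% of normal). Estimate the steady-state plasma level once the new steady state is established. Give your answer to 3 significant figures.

The CYP2C19 pathway (18% of clearance) is boosted to 5.3× activity: 0.18 × 5.3 = 0.954.
The CYP2C8 pathway (33% of clearance) increases to 4.6× activity: 0.33 × 4.6 = 1.518.
The remaining 49% of clearance is unaffected.
Relative clearance = 0.954 + 1.518 + 0.49 = 2.962.
New steady-state plasma level = 59.5 / 2.962 = 20.1 mg/L (concentration scales inversely with clearance).

20.1 mg/L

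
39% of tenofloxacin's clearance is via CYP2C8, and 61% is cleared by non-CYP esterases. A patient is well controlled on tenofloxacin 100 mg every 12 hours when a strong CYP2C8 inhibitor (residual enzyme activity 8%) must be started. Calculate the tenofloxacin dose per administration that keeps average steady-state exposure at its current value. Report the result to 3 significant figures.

64.1 mg

CYP2C8: 0.39 × 0.08 = 0.0312
Other: 0.61 (unchanged)
New clearance relative to baseline: 0.0312 + 0.61 = 0.6412.
To maintain the same steady-state level, dose must scale with clearance: new dose = 100 × 0.6412 = 64.1 mg.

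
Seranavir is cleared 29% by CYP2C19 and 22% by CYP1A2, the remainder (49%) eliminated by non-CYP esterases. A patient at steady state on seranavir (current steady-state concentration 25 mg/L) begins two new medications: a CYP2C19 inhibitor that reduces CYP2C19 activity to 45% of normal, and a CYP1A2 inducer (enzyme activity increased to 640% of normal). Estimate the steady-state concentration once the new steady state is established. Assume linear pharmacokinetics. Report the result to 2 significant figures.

The CYP2C19 pathway (29% of clearance) falls to 0.45× activity: 0.29 × 0.45 = 0.1305.
The CYP1A2 pathway (22% of clearance) increases to 6.4× activity: 0.22 × 6.4 = 1.408.
Non-CYP routes (49%) are unchanged.
Relative clearance = 0.1305 + 1.408 + 0.49 = 2.0285.
Dividing the baseline by the relative clearance: 25 / 2.0285 = 12 mg/L.

12 mg/L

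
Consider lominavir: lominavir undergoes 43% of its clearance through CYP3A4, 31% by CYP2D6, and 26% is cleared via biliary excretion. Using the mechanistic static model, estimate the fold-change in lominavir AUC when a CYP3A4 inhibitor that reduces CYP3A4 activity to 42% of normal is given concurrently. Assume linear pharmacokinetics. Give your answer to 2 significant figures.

The CYP3A4 pathway (43% of clearance) falls to 0.42× activity: 0.43 × 0.42 = 0.1806.
CYP2D6 (31%) and the residual 26% are unaffected.
New clearance relative to baseline: 0.1806 + 0.31 + 0.26 = 0.7506.
AUC is inversely proportional to clearance, so the fold-change is 1 / 0.7506 = 1.3.

1.3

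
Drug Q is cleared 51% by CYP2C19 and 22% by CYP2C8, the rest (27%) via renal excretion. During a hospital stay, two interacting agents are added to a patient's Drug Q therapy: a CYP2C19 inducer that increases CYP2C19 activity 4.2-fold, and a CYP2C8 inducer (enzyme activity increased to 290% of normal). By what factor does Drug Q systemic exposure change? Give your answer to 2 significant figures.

CYP2C19: 0.51 × 4.2 = 2.142
CYP2C8: 0.22 × 2.9 = 0.638
Other: 0.27 (unchanged)
Relative clearance = 2.142 + 0.638 + 0.27 = 3.05.
Systemic exposure ∝ 1/CL: fold-change = 1 / 3.05 = 0.33.

0.33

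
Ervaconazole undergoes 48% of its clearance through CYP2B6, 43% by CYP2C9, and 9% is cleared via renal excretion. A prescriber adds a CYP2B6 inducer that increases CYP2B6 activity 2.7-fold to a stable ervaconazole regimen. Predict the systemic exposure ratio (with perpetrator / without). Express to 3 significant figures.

0.551

The CYP2B6 pathway (48% of clearance) rises to 2.7× activity: 0.48 × 2.7 = 1.296.
CYP2C9 (43%) and the residual 9% are unaffected.
Relative clearance = 1.296 + 0.43 + 0.09 = 1.816.
Systemic exposure is inversely proportional to clearance, so the fold-change is 1 / 1.816 = 0.551.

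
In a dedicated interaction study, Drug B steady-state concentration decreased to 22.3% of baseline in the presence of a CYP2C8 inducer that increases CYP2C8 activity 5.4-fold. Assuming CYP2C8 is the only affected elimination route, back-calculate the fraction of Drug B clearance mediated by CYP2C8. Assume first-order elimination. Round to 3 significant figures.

Call the CYP2C8 fraction fm. After the interaction, CL_new/CL_old = fm × 5.4 + (1 − fm).
Steady-state concentration ratio = 1 / (new CL fraction), so new CL fraction = 1 / 0.223 = 4.484.
fm × 5.4 + 1 − fm = 4.484  ⇒  fm × (5.4 − 1) = 3.484  ⇒  fm = 0.792.

0.792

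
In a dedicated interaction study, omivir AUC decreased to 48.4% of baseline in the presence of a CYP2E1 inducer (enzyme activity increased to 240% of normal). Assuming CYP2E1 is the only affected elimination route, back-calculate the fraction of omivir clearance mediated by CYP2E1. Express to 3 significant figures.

0.762

CL'/CL = 1 / 0.484 = 2.066
2.4·fm + (1 − fm) = 2.066
fm = (2.066 − 1) / (2.4 − 1) = 0.762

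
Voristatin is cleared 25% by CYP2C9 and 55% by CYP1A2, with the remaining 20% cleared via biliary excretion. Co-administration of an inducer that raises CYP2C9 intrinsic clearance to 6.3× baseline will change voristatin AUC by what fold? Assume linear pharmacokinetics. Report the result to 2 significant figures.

The CYP2C9 pathway (25% of clearance) increases to 6.3× activity: 0.25 × 6.3 = 1.575.
CYP1A2 (55%) and the residual 20% are unaffected.
CL_new/CL_old = 1.575 + 0.55 + 0.2 = 2.325.
AUC ratio = CL_old/CL_new = 1 / 2.325 = 0.43.

0.43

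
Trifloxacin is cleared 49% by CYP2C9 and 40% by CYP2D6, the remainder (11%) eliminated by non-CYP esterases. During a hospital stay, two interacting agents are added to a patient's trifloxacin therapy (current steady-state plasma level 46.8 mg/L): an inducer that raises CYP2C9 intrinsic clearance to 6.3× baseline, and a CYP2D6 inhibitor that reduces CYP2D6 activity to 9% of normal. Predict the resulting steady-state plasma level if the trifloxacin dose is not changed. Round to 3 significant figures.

The CYP2C9 pathway (49% of clearance) increases to 6.3× activity: 0.49 × 6.3 = 3.087.
The CYP2D6 pathway (40% of clearance) is reduced to 0.09× activity: 0.4 × 0.09 = 0.036.
Non-CYP routes (11%) are unchanged.
New clearance relative to baseline: 3.087 + 0.036 + 0.11 = 3.233.
Dividing the baseline by the relative clearance: 46.8 / 3.233 = 14.5 mg/L.

14.5 mg/L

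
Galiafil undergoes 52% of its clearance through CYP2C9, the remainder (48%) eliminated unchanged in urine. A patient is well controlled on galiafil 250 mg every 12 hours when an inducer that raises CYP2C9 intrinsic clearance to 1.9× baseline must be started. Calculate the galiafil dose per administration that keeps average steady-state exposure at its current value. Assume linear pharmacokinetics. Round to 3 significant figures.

The CYP2C9 pathway (52% of clearance) is boosted to 1.9× activity: 0.52 × 1.9 = 0.988.
The remaining 48% of clearance is unaffected.
New clearance relative to baseline: 0.988 + 0.48 = 1.468.
Css,avg = (dose rate)/CL, so holding Css fixed requires dose ∝ CL: 250 × 1.468 = 367 mg.

367 mg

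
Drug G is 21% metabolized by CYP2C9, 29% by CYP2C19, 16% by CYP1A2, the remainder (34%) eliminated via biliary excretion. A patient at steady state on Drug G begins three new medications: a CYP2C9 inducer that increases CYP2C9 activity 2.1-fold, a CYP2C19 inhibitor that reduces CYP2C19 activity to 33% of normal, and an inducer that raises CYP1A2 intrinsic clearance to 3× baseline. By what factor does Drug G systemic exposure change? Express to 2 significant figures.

The CYP2C9 pathway (21% of clearance) is boosted to 2.1× activity: 0.21 × 2.1 = 0.441.
The CYP2C19 pathway (29% of clearance) falls to 0.33× activity: 0.29 × 0.33 = 0.0957.
The CYP1A2 pathway (16% of clearance) rises to 3× activity: 0.16 × 3 = 0.48.
Non-CYP routes (34%) are unchanged.
CL_new/CL_old = 0.441 + 0.0957 + 0.48 + 0.34 = 1.3567.
Systemic exposure ∝ 1/CL: fold-change = 1 / 1.3567 = 0.74.

0.74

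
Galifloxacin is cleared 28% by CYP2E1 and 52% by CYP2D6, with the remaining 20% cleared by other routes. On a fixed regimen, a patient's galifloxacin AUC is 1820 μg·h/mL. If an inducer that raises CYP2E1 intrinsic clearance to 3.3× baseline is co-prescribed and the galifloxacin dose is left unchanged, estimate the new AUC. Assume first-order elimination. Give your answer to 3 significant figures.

1.11 × 10³ μg·h/mL

CYP2E1: 0.28 × 3.3 = 0.924
CYP2D6: 0.52 (unchanged)
Other: 0.2 (unchanged)
Relative clearance = 0.924 + 0.52 + 0.2 = 1.644.
New AUC = baseline ÷ relative clearance = 1820 / 1.644 = 1.11 × 10³ μg·h/mL.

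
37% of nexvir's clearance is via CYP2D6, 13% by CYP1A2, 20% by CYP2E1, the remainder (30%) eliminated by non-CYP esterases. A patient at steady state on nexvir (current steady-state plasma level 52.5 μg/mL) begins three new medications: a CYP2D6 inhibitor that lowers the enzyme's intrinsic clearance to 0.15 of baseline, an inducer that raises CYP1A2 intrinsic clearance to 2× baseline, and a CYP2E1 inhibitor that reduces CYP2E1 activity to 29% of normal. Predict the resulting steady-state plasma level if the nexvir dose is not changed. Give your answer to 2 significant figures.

78 μg/mL

The CYP2D6 pathway (37% of clearance) drops to 0.15× activity: 0.37 × 0.15 = 0.0555.
The CYP1A2 pathway (13% of clearance) increases to 2× activity: 0.13 × 2 = 0.26.
The CYP2E1 pathway (20% of clearance) drops to 0.29× activity: 0.2 × 0.29 = 0.058.
The remaining 30% of clearance is unaffected.
New clearance relative to baseline: 0.0555 + 0.26 + 0.058 + 0.3 = 0.6735.
Steady-state plasma level ∝ 1/CL: new value = 52.5 / 0.6735 = 78 μg/mL.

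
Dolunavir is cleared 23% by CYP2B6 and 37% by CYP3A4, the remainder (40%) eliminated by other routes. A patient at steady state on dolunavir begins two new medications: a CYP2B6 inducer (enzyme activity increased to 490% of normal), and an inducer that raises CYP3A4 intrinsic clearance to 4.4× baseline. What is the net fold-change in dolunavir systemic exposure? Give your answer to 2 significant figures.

0.32

The CYP2B6 pathway (23% of clearance) increases to 4.9× activity: 0.23 × 4.9 = 1.127.
The CYP3A4 pathway (37% of clearance) increases to 4.4× activity: 0.37 × 4.4 = 1.628.
The remaining 40% of clearance is unaffected.
CL_new/CL_old = 1.127 + 1.628 + 0.4 = 3.155.
Systemic exposure ∝ 1/CL: fold-change = 1 / 3.155 = 0.32.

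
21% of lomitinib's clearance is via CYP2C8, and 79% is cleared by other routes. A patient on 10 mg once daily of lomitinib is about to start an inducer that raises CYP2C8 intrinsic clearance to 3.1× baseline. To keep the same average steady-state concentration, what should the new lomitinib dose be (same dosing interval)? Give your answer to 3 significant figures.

14.4 mg

The CYP2C8 pathway (21% of clearance) increases to 3.1× activity: 0.21 × 3.1 = 0.651.
Non-CYP routes (79%) are unchanged.
Relative clearance = 0.651 + 0.79 = 1.441.
Exposure is unchanged when dose changes in proportion to clearance. New dose = 10 mg × 1.441 = 14.4 mg.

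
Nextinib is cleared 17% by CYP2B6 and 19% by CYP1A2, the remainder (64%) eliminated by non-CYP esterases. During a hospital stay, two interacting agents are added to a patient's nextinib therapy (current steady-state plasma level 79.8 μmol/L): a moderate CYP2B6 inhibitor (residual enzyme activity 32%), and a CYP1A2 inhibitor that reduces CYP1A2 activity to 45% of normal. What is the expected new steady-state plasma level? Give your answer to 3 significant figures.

102 μmol/L

CYP2B6: 0.17 × 0.32 = 0.0544
CYP1A2: 0.19 × 0.45 = 0.0855
Other: 0.64 (unchanged)
New clearance relative to baseline: 0.0544 + 0.0855 + 0.64 = 0.7799.
Steady-state plasma level ∝ 1/CL: new value = 79.8 / 0.7799 = 102 μmol/L.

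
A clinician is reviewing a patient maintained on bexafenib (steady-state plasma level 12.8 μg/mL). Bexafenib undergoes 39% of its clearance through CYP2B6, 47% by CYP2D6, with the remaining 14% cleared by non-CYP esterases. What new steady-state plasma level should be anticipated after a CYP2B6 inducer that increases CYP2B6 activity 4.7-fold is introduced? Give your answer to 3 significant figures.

CYP2B6: 0.39 × 4.7 = 1.833
CYP2D6: 0.47 (unchanged)
Other: 0.14 (unchanged)
CL_new/CL_old = 1.833 + 0.47 + 0.14 = 2.443.
New steady-state plasma level = baseline ÷ relative clearance = 12.8 / 2.443 = 5.24 μg/mL.

5.24 μg/mL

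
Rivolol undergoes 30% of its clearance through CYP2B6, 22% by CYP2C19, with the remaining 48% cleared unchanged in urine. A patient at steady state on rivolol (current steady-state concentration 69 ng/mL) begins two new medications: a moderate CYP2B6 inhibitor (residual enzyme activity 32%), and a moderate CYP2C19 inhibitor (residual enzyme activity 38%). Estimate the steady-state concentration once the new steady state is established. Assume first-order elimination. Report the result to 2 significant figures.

The CYP2B6 pathway (30% of clearance) drops to 0.32× activity: 0.3 × 0.32 = 0.096.
The CYP2C19 pathway (22% of clearance) drops to 0.38× activity: 0.22 × 0.38 = 0.0836.
The remaining 48% of clearance is unaffected.
CL_new/CL_old = 0.096 + 0.0836 + 0.48 = 0.6596.
Dividing the baseline by the relative clearance: 69 / 0.6596 = 1.0 × 10² ng/mL.

1.0 × 10² ng/mL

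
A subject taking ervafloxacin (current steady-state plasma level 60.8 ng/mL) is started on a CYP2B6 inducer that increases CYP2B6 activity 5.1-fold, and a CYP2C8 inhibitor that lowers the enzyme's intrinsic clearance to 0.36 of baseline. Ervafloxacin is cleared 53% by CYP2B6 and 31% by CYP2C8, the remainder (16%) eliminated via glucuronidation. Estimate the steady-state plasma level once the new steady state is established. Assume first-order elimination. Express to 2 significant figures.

20 ng/mL

The CYP2B6 pathway (53% of clearance) is boosted to 5.1× activity: 0.53 × 5.1 = 2.703.
The CYP2C8 pathway (31% of clearance) drops to 0.36× activity: 0.31 × 0.36 = 0.1116.
The remaining 16% of clearance is unaffected.
Relative clearance = 2.703 + 0.1116 + 0.16 = 2.9746.
Dividing the baseline by the relative clearance: 60.8 / 2.9746 = 20 ng/mL.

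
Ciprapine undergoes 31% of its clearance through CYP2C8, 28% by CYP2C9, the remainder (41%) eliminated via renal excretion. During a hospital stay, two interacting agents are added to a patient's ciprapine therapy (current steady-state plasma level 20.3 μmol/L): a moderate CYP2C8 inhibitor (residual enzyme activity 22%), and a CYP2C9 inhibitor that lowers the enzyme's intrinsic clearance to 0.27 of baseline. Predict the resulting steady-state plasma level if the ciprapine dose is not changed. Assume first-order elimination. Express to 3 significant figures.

36.7 μmol/L

CYP2C8: 0.31 × 0.22 = 0.0682
CYP2C9: 0.28 × 0.27 = 0.0756
Other: 0.41 (unchanged)
New clearance relative to baseline: 0.0682 + 0.0756 + 0.41 = 0.5538.
Dividing the baseline by the relative clearance: 20.3 / 0.5538 = 36.7 μmol/L.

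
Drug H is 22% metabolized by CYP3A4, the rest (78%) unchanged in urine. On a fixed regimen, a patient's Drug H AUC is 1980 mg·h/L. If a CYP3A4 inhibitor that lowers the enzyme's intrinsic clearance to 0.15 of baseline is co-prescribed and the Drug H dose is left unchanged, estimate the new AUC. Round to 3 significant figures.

The CYP3A4 pathway (22% of clearance) falls to 0.15× activity: 0.22 × 0.15 = 0.033.
The remaining 78% of clearance is unaffected.
CL_new/CL_old = 0.033 + 0.78 = 0.813.
With dosing unchanged, AUC scales as 1/CL: 1980 / 0.813 = 2.44 × 10³ mg·h/L.

2.44 × 10³ mg·h/L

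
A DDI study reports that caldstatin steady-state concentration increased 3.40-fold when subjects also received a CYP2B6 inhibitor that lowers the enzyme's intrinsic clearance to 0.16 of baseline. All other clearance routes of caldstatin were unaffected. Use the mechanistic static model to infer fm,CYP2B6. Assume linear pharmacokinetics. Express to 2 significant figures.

0.84

CL'/CL = 1 / 3.40 = 0.2941
0.16·fm + (1 − fm) = 0.2941
fm = (0.2941 − 1) / (0.16 − 1) = 0.84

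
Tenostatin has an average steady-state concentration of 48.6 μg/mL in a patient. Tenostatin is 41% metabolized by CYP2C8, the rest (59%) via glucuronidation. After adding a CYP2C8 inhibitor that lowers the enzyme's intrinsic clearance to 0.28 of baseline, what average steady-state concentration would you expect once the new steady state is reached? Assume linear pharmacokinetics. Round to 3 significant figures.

CYP2C8: 0.41 × 0.28 = 0.1148
Other: 0.59 (unchanged)
CL_new/CL_old = 0.1148 + 0.59 = 0.7048.
Average steady-state concentration ∝ 1/CL, so new value = 48.6 / 0.7048 = 69.0 μg/mL.

69.0 μg/mL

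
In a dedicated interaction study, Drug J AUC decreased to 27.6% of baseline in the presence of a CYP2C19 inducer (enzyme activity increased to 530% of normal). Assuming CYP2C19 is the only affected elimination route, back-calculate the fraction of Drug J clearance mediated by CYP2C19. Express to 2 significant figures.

0.61

Call the CYP2C19 fraction fm. After the interaction, CL_new/CL_old = fm × 5.3 + (1 − fm).
AUC ratio = 1 / (new CL fraction), so new CL fraction = 1 / 0.276 = 3.623.
fm × 5.3 + 1 − fm = 3.623  ⇒  fm × (5.3 − 1) = 2.623  ⇒  fm = 0.61.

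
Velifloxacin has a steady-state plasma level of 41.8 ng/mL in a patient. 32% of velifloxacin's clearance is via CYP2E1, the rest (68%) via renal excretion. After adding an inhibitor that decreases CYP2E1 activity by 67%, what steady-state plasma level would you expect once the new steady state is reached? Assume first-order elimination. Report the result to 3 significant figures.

53.2 ng/mL

The CYP2E1 pathway (32% of clearance) is reduced to 0.33× activity: 0.32 × 0.33 = 0.1056.
Non-CYP routes (68%) are unchanged.
New clearance relative to baseline: 0.1056 + 0.68 = 0.7856.
Steady-state plasma level ∝ 1/CL, so new value = 41.8 / 0.7856 = 53.2 ng/mL.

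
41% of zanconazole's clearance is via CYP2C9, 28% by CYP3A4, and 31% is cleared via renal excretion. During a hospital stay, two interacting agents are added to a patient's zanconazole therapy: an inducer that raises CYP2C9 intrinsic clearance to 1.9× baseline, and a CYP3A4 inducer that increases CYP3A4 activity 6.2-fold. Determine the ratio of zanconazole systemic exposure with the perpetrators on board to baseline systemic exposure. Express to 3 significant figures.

0.354

The CYP2C9 pathway (41% of clearance) increases to 1.9× activity: 0.41 × 1.9 = 0.779.
The CYP3A4 pathway (28% of clearance) rises to 6.2× activity: 0.28 × 6.2 = 1.736.
The remaining 31% of clearance is unaffected.
Relative clearance = 0.779 + 1.736 + 0.31 = 2.825.
Because systemic exposure varies inversely with clearance, the combined effect is 1 / 2.825 = 0.354.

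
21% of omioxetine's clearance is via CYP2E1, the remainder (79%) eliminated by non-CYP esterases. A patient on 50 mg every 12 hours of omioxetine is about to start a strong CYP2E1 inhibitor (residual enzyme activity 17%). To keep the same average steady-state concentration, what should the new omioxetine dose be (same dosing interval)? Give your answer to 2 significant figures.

CYP2E1: 0.21 × 0.17 = 0.0357
Other: 0.79 (unchanged)
New clearance relative to baseline: 0.0357 + 0.79 = 0.8257.
Exposure is unchanged when dose changes in proportion to clearance. New dose = 50 mg × 0.8257 = 41 mg.

41 mg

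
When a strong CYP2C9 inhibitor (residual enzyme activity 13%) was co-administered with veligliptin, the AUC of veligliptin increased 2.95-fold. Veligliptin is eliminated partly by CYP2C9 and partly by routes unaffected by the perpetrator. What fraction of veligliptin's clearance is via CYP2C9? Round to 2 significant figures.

0.76

Write x for the fraction cleared via CYP2C9. The observed AUC change means clearance fell to 1/2.95 = 0.339 of baseline.
Setting x·0.13 + (1 − x) = 0.339 and solving: x = (0.339 − 1)/(0.13 − 1) = 0.76.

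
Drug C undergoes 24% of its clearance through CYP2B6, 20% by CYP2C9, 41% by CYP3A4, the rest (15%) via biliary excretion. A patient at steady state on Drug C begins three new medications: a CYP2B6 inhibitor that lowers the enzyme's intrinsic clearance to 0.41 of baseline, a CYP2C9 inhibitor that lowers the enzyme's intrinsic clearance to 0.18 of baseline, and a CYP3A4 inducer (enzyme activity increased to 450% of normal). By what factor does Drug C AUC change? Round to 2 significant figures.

The CYP2B6 pathway (24% of clearance) is reduced to 0.41× activity: 0.24 × 0.41 = 0.0984.
The CYP2C9 pathway (20% of clearance) falls to 0.18× activity: 0.2 × 0.18 = 0.036.
The CYP3A4 pathway (41% of clearance) rises to 4.5× activity: 0.41 × 4.5 = 1.845.
The remaining 15% of clearance is unaffected.
Relative clearance = 0.0984 + 0.036 + 1.845 + 0.15 = 2.1294.
AUC ∝ 1/CL: fold-change = 1 / 2.1294 = 0.47.

0.47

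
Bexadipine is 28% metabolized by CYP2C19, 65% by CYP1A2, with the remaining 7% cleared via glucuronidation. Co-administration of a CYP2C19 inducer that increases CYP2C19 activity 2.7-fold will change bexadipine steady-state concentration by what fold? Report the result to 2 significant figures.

0.68

The CYP2C19 pathway (28% of clearance) is boosted to 2.7× activity: 0.28 × 2.7 = 0.756.
CYP1A2 (65%) and the residual 7% are unaffected.
CL_new/CL_old = 0.756 + 0.65 + 0.07 = 1.476.
Steady-state concentration ratio = CL_old/CL_new = 1 / 1.476 = 0.68.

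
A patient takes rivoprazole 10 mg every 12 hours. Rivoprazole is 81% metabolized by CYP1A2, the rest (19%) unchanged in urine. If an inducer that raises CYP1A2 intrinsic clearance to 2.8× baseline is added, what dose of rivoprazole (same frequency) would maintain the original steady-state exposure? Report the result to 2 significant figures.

25 mg

The CYP1A2 pathway (81% of clearance) rises to 2.8× activity: 0.81 × 2.8 = 2.268.
Non-CYP routes (19%) are unchanged.
Relative clearance = 2.268 + 0.19 = 2.458.
Exposure is unchanged when dose changes in proportion to clearance. New dose = 10 mg × 2.458 = 25 mg.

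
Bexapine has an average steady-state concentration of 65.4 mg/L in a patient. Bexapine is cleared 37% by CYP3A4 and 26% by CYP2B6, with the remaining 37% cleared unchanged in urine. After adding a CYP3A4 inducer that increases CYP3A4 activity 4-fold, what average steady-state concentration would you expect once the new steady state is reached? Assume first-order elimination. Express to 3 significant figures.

The CYP3A4 pathway (37% of clearance) is boosted to 4× activity: 0.37 × 4 = 1.48.
CYP2B6 (26%) and the residual 37% are unaffected.
New clearance relative to baseline: 1.48 + 0.26 + 0.37 = 2.11.
New average steady-state concentration = baseline ÷ relative clearance = 65.4 / 2.11 = 31.0 mg/L.

31.0 mg/L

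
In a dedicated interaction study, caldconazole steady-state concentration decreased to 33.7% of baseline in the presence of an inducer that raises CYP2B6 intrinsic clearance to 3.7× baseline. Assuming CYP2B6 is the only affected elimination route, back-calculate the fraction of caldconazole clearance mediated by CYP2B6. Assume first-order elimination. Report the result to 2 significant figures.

0.73

CL'/CL = 1 / 0.337 = 2.967
3.7·fm + (1 − fm) = 2.967
fm = (2.967 − 1) / (3.7 − 1) = 0.73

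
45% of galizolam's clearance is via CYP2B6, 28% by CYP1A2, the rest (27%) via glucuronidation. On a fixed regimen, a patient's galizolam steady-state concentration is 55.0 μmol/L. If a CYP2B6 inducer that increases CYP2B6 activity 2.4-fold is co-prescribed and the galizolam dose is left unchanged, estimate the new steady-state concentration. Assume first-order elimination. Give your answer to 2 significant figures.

34 μmol/L

The CYP2B6 pathway (45% of clearance) rises to 2.4× activity: 0.45 × 2.4 = 1.08.
CYP1A2 (28%) and the residual 27% are unaffected.
Relative clearance = 1.08 + 0.28 + 0.27 = 1.63.
New steady-state concentration = baseline ÷ relative clearance = 55.0 / 1.63 = 34 μmol/L.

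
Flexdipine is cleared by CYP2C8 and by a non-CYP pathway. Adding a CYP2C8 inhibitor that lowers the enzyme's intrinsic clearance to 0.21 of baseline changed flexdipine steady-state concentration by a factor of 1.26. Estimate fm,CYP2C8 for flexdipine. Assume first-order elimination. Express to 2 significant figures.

0.26

Let x = fm,CYP2C8. Because steady-state concentration ∝ 1/CL, relative clearance fell to 1/1.26 = 0.7937.
Only the CYP2C8 route changed, so 0.7937 = x·0.21 + (1 − x), giving x = 0.26.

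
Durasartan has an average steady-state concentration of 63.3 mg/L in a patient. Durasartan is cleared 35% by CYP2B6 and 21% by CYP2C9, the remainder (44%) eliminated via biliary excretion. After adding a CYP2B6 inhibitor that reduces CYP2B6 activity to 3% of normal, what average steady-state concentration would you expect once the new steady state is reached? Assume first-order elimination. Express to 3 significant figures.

CYP2B6: 0.35 × 0.03 = 0.0105
CYP2C9: 0.21 (unchanged)
Other: 0.44 (unchanged)
New clearance relative to baseline: 0.0105 + 0.21 + 0.44 = 0.6605.
New average steady-state concentration = baseline ÷ relative clearance = 63.3 / 0.6605 = 95.8 mg/L.

95.8 mg/L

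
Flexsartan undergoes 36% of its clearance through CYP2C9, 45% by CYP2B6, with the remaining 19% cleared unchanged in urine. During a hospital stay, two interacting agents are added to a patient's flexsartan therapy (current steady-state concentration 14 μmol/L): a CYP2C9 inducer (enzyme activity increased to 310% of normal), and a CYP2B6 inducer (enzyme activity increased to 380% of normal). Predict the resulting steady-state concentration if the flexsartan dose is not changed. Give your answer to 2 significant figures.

4.6 μmol/L

The CYP2C9 pathway (36% of clearance) is boosted to 3.1× activity: 0.36 × 3.1 = 1.116.
The CYP2B6 pathway (45% of clearance) rises to 3.8× activity: 0.45 × 3.8 = 1.71.
Non-CYP routes (19%) are unchanged.
CL_new/CL_old = 1.116 + 1.71 + 0.19 = 3.016.
Dividing the baseline by the relative clearance: 14 / 3.016 = 4.6 μmol/L.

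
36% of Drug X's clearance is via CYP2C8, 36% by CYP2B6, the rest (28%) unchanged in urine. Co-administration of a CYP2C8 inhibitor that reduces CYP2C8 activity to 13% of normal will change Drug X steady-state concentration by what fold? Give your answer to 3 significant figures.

1.46

The CYP2C8 pathway (36% of clearance) drops to 0.13× activity: 0.36 × 0.13 = 0.0468.
CYP2B6 (36%) and the residual 28% are unaffected.
CL_new/CL_old = 0.0468 + 0.36 + 0.28 = 0.6868.
Steady-state concentration is inversely proportional to clearance, so the fold-change is 1 / 0.6868 = 1.46.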